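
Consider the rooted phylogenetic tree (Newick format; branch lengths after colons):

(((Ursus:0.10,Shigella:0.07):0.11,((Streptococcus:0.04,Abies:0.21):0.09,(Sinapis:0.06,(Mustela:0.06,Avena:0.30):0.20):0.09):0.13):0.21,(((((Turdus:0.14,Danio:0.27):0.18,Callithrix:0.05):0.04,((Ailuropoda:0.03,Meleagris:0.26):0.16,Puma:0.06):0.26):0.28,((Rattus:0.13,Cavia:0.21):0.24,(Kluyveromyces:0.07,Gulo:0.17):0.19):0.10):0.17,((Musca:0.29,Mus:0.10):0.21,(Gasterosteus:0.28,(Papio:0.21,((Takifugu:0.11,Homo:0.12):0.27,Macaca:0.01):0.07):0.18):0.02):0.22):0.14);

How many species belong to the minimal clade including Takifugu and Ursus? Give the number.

The MRCA of Takifugu and Ursus is the root, so the clade is the entire tree.
That clade contains 24 terminal taxa: Abies, Ailuropoda, Avena, Callithrix, Cavia, Danio, Gasterosteus, Gulo, Homo, Kluyveromyces, Macaca, Meleagris, Mus, Musca, Mustela, Papio, Puma, Rattus, Shigella, Sinapis, Streptococcus, Takifugu, Turdus, Ursus.

24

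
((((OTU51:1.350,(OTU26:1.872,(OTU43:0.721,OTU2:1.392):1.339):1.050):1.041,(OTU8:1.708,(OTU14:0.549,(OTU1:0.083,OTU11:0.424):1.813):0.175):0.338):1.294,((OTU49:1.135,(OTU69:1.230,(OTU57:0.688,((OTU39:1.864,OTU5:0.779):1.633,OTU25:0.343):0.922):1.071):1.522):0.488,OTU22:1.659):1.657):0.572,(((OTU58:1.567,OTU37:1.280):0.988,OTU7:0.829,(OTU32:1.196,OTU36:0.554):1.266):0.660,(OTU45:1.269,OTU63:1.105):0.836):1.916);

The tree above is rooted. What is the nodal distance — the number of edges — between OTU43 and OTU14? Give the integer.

The MRCA of OTU43 and OTU14 is the node subtending ((OTU51,(OTU26,(OTU43,OTU2))),(OTU8,(OTU14,(OTU1,OTU11)))).
From OTU43 up to that node: 4 branches. From OTU14 up to the same node: 3 branches. Total: 4 + 3 = 7.

7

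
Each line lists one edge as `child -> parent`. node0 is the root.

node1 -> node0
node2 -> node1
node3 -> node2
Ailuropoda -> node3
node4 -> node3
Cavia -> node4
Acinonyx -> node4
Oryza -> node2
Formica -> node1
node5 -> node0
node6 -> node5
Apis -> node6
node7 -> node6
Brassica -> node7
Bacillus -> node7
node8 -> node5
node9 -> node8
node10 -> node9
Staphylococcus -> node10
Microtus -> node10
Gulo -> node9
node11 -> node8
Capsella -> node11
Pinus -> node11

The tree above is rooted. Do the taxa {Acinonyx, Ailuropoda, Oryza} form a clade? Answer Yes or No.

No

The MRCA of the listed taxa subtends ((Ailuropoda,(Cavia,Acinonyx)),Oryza).
That clade also contains Cavia, which is not in the proposed group, so the group is not monophyletic.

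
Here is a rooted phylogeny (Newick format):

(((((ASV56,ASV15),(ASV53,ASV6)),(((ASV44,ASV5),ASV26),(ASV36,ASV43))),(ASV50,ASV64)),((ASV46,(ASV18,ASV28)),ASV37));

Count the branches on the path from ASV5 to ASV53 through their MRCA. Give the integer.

The MRCA of ASV5 and ASV53 is the node subtending (((ASV56,ASV15),(ASV53,ASV6)),(((ASV44,ASV5),ASV26),(ASV36,ASV43))).
From ASV5 up to that node: 4 branches. From ASV53 up to the same node: 3 branches. Total: 4 + 3 = 7.

7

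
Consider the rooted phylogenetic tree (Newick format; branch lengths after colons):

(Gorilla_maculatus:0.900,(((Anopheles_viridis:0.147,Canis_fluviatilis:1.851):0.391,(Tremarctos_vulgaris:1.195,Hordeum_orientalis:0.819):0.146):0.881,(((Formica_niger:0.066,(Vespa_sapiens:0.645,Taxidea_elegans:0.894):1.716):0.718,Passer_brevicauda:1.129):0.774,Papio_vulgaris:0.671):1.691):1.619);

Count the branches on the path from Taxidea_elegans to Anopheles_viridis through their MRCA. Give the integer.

8

The MRCA of Taxidea_elegans and Anopheles_viridis is the node subtending (((Anopheles_viridis,Canis_fluviatilis),(Tremarctos_vulgaris,Hordeum_orientalis)),(((Formica_niger,(Vespa_sapiens,Taxidea_elegans)),Passer_brevicauda),Papio_vulgaris)).
From Taxidea_elegans up to that node: 5 branches. From Anopheles_viridis up to the same node: 3 branches. Total: 5 + 3 = 8.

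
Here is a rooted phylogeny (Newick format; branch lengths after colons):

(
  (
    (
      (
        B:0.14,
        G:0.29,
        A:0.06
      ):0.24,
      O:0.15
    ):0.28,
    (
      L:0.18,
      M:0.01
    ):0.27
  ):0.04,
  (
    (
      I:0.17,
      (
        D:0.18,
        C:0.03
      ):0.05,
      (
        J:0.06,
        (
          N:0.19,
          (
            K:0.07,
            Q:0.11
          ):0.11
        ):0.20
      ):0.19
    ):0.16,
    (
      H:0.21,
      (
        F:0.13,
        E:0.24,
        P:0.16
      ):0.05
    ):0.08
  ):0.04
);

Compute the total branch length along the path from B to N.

1.48

The path runs B → … → MRCA → … → N; the MRCA is the root of the tree.
Branch lengths along that path: 0.14 + 0.24 + 0.28 + 0.04 + 0.04 + 0.16 + 0.19 + 0.20 + 0.19 = 1.48.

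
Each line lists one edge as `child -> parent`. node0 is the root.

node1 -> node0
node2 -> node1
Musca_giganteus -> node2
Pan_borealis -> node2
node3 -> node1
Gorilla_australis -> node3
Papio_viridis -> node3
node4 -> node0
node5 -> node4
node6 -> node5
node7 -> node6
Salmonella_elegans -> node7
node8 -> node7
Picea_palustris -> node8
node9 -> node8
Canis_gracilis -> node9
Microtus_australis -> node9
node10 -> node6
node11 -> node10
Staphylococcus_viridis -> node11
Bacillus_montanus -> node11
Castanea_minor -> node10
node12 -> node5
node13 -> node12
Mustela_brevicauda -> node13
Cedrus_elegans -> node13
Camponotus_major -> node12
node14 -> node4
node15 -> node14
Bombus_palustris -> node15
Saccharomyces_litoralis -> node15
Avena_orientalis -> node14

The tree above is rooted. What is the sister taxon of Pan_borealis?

Musca_giganteus

Pan_borealis attaches to the tree at the node subtending (Musca_giganteus,Pan_borealis).
The other lineage descending from that same node — the sister group — is the single tip Musca_giganteus.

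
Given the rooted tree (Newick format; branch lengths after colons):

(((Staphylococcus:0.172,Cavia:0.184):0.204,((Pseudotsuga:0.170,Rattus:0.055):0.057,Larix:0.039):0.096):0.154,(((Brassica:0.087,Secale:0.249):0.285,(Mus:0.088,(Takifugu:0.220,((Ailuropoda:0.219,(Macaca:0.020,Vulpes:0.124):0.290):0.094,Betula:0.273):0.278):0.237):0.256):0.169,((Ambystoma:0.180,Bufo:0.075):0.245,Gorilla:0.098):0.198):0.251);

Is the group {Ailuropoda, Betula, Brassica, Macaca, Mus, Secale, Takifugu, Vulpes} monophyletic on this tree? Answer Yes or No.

Yes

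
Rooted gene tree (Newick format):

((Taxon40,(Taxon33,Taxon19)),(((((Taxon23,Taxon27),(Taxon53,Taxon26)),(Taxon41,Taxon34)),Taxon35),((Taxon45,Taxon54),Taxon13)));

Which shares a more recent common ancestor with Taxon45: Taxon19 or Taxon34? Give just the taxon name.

The MRCA of Taxon45 and Taxon34 subtends (((((Taxon23,Taxon27),(Taxon53,Taxon26)),(Taxon41,Taxon34)),Taxon35),((Taxon45,Taxon54),Taxon13)) (10 taxa).
The MRCA of Taxon45 and Taxon19 is the root, subtending the entire tree (13 taxa).
The first is nested inside the second, so Taxon45 shares a more recent common ancestor with Taxon34.

Taxon34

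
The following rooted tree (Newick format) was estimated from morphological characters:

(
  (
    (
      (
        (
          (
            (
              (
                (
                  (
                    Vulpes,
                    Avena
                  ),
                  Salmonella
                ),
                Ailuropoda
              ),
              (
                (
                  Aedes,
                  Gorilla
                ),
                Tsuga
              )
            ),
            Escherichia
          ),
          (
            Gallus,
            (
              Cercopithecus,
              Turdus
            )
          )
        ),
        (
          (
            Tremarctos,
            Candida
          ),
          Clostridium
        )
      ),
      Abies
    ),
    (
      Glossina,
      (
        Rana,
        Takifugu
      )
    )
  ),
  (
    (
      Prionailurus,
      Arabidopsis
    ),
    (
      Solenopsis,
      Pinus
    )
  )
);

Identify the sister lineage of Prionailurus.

Prionailurus attaches to the tree at the node subtending (Prionailurus,Arabidopsis).
The other lineage descending from that same node — the sister group — is the single tip Arabidopsis.

Arabidopsis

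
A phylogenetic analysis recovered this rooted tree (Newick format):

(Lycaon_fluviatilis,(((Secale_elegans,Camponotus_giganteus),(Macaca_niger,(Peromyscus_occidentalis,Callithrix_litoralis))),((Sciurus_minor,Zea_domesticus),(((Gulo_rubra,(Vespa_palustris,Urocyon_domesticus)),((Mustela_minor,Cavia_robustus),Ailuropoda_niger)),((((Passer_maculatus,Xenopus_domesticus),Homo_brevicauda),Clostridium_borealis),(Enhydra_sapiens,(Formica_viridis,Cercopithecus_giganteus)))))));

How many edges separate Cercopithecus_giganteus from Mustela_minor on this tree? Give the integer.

The MRCA of Cercopithecus_giganteus and Mustela_minor is the node subtending (((Gulo_rubra,(Vespa_palustris,Urocyon_domesticus)),((Mustela_minor,Cavia_robustus),Ailuropoda_niger)),((((Passer_maculatus,Xenopus_domesticus),Homo_brevicauda),Clostridium_borealis),(Enhydra_sapiens,(Formica_viridis,Cercopithecus_giganteus)))).
From Cercopithecus_giganteus up to that node: 4 branches. From Mustela_minor up to the same node: 4 branches. Total: 4 + 4 = 8.

8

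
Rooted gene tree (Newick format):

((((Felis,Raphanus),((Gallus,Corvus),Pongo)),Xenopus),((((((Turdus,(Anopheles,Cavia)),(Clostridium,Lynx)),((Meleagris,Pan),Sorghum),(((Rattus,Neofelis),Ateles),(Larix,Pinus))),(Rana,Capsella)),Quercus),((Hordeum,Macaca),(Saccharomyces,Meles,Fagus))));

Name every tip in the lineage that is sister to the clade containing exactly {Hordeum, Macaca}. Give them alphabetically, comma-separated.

Fagus, Meles, Saccharomyces

The clade containing exactly {Hordeum, Macaca} attaches to the tree at the node subtending ((Hordeum,Macaca),(Saccharomyces,Meles,Fagus)).
The other lineage descending from that same node — the sister group — is (Saccharomyces,Meles,Fagus); its 3 tips in alphabetical order are the answer.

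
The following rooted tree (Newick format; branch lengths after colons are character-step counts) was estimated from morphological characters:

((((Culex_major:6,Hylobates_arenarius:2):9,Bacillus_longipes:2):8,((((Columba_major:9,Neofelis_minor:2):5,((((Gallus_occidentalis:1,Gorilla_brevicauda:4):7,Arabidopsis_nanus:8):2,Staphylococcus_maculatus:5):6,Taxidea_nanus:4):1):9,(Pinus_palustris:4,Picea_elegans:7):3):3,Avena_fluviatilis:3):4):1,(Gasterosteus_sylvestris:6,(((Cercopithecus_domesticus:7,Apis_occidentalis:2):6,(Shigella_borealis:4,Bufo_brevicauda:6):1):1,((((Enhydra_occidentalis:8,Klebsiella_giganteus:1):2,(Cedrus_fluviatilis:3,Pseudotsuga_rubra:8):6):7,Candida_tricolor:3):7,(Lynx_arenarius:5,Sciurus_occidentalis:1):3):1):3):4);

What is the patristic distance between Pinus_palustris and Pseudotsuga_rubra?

51

The path runs Pinus_palustris → … → MRCA → … → Pseudotsuga_rubra; the MRCA is the root of the tree.
Branch lengths along that path: 4 + 3 + 3 + 4 + 1 + 4 + 3 + 1 + 7 + 7 + 6 + 8 = 51.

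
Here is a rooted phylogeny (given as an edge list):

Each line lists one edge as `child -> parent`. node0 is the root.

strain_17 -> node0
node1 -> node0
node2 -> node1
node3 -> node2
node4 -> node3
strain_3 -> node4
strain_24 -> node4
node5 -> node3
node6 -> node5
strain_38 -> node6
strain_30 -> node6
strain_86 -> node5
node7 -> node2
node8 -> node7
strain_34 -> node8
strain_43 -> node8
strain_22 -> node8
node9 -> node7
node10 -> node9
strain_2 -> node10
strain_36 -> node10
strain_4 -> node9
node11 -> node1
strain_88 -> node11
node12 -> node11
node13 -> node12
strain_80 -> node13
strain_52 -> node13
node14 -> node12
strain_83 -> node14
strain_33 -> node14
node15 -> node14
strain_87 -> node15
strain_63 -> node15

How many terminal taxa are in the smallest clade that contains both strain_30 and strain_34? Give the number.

11

The MRCA of strain_30 and strain_34 is the node subtending (((strain_3,strain_24),((strain_38,strain_30),strain_86)),((strain_34,strain_43,strain_22),((strain_2,strain_36),strain_4))).
That clade contains 11 terminal taxa: strain_2, strain_22, strain_24, strain_3, strain_30, strain_34, strain_36, strain_38, strain_4, strain_43, strain_86.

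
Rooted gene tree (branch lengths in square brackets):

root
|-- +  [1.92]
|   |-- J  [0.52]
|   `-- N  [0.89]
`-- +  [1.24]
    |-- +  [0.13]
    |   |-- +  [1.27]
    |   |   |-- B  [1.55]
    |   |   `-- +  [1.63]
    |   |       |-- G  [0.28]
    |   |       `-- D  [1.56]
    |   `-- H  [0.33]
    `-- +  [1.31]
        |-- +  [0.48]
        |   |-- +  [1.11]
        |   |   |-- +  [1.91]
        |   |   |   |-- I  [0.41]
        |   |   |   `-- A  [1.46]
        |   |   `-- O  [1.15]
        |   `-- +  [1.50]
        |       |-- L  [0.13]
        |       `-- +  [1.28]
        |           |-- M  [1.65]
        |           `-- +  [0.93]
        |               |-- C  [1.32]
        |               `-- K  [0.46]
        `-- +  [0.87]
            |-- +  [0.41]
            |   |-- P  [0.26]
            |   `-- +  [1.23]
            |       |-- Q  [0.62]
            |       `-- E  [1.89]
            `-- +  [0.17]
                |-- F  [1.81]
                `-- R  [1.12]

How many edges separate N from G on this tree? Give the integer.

7

The MRCA of N and G is the root of the tree.
From N up to that node: 2 branches. From G up to the same node: 5 branches. Total: 2 + 5 = 7.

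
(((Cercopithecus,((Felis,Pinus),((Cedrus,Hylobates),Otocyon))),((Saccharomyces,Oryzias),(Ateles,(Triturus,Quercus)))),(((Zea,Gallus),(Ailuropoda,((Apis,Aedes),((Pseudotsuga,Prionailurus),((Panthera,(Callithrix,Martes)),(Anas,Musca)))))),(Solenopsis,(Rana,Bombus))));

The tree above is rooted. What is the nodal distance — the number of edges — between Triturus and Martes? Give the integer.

The MRCA of Triturus and Martes is the root of the tree.
From Triturus up to that node: 5 branches. From Martes up to the same node: 9 branches. Total: 5 + 9 = 14.

14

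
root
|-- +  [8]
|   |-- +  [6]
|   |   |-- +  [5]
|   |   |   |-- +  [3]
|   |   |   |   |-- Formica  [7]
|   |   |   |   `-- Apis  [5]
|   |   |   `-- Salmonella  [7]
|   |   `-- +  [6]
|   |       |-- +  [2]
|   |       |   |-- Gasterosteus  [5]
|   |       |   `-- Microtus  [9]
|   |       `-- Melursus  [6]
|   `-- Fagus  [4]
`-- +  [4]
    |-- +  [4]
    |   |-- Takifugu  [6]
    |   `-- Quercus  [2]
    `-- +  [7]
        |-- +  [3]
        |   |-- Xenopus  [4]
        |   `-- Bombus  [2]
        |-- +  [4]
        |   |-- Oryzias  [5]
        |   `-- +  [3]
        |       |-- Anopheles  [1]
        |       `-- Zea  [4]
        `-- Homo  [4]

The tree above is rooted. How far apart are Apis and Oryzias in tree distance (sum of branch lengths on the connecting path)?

The path runs Apis → … → MRCA → … → Oryzias; the MRCA is the root of the tree.
Branch lengths along that path: 5 + 3 + 5 + 6 + 8 + 4 + 7 + 4 + 5 = 47.

47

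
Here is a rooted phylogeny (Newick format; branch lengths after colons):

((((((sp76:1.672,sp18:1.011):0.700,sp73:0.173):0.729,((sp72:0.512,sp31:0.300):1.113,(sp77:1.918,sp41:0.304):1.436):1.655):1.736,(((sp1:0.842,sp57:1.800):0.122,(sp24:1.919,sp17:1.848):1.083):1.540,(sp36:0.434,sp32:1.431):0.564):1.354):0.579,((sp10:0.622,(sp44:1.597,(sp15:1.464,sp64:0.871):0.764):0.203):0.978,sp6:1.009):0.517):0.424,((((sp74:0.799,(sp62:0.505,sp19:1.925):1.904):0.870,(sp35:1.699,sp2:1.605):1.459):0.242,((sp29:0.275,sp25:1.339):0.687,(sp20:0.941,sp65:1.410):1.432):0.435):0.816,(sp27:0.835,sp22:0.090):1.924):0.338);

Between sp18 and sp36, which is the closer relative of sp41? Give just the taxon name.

sp18

The MRCA of sp41 and sp18 subtends (((sp76,sp18),sp73),((sp72,sp31),(sp77,sp41))) (7 taxa).
The MRCA of sp41 and sp36 subtends ((((sp76,sp18),sp73),((sp72,sp31),(sp77,sp41))),(((sp1,sp57),(sp24,sp17)),(sp36,sp32))) (13 taxa).
The first is nested inside the second, so sp41 shares a more recent common ancestor with sp18.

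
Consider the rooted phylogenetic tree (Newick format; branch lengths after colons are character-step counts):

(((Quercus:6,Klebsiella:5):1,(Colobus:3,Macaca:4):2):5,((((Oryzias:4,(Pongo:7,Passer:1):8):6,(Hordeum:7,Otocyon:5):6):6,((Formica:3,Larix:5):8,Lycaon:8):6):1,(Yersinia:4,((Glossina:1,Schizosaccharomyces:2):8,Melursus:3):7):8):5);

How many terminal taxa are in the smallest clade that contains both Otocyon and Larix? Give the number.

The MRCA of Otocyon and Larix is the node subtending (((Oryzias,(Pongo,Passer)),(Hordeum,Otocyon)),((Formica,Larix),Lycaon)).
That clade contains 8 terminal taxa: Formica, Hordeum, Larix, Lycaon, Oryzias, Otocyon, Passer, Pongo.

8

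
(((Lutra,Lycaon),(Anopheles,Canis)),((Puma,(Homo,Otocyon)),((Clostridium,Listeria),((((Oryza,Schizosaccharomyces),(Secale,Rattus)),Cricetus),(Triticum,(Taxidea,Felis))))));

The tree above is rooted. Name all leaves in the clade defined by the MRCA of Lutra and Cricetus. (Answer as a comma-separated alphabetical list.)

Anopheles, Canis, Clostridium, Cricetus, Felis, Homo, Listeria, Lutra, Lycaon, Oryza, Otocyon, Puma, Rattus, Schizosaccharomyces, Secale, Taxidea, Triticum

Tracing Lutra: it sits inside (Lutra,Lycaon).
Tracing Cricetus: it sits inside (((Oryza,Schizosaccharomyces),(Secale,Rattus)),Cricetus).
The smallest clade enclosing both is the whole tree (their MRCA is the root), so the answer is all 17 tips in alphabetical order.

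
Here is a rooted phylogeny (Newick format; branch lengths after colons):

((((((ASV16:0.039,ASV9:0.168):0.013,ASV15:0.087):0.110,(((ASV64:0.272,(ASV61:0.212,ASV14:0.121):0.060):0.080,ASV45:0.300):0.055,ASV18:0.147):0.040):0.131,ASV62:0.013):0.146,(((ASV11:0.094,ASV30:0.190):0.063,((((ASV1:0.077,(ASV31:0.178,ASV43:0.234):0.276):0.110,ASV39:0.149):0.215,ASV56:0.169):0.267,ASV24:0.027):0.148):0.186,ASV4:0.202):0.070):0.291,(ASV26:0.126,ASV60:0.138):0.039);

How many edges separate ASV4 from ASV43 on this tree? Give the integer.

The MRCA of ASV4 and ASV43 is the node subtending (((ASV11,ASV30),((((ASV1,(ASV31,ASV43)),ASV39),ASV56),ASV24)),ASV4).
From ASV4 up to that node: 1 branch. From ASV43 up to the same node: 7 branches. Total: 1 + 7 = 8.

8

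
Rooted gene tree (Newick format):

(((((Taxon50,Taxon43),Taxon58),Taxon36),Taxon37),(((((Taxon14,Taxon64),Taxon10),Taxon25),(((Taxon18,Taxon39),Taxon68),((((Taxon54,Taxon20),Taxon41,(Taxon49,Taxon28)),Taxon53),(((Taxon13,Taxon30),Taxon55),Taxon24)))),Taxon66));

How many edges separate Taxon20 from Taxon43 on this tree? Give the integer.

13

The MRCA of Taxon20 and Taxon43 is the root of the tree.
From Taxon20 up to that node: 8 branches. From Taxon43 up to the same node: 5 branches. Total: 8 + 5 = 13.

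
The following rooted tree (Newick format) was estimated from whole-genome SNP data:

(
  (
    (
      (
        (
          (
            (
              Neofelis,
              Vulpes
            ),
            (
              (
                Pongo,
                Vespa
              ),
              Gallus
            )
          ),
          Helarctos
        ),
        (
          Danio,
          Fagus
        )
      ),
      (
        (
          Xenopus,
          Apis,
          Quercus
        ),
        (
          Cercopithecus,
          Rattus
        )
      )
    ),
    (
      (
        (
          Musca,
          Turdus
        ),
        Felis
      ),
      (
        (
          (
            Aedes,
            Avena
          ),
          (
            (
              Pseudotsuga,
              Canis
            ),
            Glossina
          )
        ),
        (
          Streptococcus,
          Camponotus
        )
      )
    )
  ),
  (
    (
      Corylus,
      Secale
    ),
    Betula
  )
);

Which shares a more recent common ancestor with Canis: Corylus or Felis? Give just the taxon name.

The MRCA of Canis and Felis subtends (((Musca,Turdus),Felis),(((Aedes,Avena),((Pseudotsuga,Canis),Glossina)),(Streptococcus,Camponotus))) (10 taxa).
The MRCA of Canis and Corylus is the root, subtending the entire tree (26 taxa).
The first is nested inside the second, so Canis shares a more recent common ancestor with Felis.

Felis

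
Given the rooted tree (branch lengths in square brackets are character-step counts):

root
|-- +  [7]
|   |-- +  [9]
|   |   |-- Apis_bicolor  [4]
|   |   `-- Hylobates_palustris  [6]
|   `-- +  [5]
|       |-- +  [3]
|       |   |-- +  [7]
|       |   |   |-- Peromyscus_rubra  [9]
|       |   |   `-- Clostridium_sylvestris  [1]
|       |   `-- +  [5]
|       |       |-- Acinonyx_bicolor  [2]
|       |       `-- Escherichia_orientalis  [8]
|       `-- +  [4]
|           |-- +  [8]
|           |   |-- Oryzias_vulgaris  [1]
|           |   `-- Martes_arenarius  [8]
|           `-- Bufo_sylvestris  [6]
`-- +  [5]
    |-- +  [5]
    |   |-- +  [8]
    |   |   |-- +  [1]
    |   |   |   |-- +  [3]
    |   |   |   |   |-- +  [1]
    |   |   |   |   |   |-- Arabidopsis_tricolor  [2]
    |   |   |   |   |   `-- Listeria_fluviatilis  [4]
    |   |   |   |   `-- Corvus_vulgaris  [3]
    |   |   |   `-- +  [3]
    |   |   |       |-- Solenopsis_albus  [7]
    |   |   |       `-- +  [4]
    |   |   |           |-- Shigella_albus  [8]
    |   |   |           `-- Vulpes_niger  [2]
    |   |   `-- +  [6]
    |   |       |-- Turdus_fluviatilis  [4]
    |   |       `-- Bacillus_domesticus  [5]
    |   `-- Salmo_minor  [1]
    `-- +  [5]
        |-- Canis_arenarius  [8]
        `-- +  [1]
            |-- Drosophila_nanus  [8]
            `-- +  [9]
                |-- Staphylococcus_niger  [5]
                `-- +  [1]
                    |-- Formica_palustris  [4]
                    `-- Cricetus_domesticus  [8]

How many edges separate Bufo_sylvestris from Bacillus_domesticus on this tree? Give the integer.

9

The MRCA of Bufo_sylvestris and Bacillus_domesticus is the root of the tree.
From Bufo_sylvestris up to that node: 4 branches. From Bacillus_domesticus up to the same node: 5 branches. Total: 4 + 5 = 9.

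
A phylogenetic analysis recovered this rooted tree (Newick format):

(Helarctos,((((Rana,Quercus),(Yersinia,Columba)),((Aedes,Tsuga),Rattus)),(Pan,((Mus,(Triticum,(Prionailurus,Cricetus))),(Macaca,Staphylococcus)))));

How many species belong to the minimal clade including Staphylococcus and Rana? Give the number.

14

The MRCA of Staphylococcus and Rana is the node subtending ((((Rana,Quercus),(Yersinia,Columba)),((Aedes,Tsuga),Rattus)),(Pan,((Mus,(Triticum,(Prionailurus,Cricetus))),(Macaca,Staphylococcus)))).
That clade contains 14 terminal taxa: Aedes, Columba, Cricetus, Macaca, Mus, Pan, Prionailurus, Quercus, Rana, Rattus, Staphylococcus, Triticum, Tsuga, Yersinia.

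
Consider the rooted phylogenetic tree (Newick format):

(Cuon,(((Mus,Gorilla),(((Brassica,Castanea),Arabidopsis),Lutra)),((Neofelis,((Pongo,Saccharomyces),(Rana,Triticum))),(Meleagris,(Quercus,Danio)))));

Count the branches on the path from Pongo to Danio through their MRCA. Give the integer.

The MRCA of Pongo and Danio is the node subtending ((Neofelis,((Pongo,Saccharomyces),(Rana,Triticum))),(Meleagris,(Quercus,Danio))).
From Pongo up to that node: 4 branches. From Danio up to the same node: 3 branches. Total: 4 + 3 = 7.

7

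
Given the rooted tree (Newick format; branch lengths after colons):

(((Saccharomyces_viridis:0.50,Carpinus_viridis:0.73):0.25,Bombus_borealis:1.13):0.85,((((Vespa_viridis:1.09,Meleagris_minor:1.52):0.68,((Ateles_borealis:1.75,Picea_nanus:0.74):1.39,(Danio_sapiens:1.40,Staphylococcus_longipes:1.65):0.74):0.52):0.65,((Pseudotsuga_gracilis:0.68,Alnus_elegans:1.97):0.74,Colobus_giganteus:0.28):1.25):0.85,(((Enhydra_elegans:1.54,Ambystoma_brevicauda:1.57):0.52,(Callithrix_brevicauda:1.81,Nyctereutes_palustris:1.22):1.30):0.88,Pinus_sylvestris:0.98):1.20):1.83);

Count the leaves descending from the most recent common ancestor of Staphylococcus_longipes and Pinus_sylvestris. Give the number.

14

The MRCA of Staphylococcus_longipes and Pinus_sylvestris is the node subtending ((((Vespa_viridis,Meleagris_minor),((Ateles_borealis,Picea_nanus),(Danio_sapiens,Staphylococcus_longipes))),((Pseudotsuga_gracilis,Alnus_elegans),Colobus_giganteus)),(((Enhydra_elegans,Ambystoma_brevicauda),(Callithrix_brevicauda,Nyctereutes_palustris)),Pinus_sylvestris)).
That clade contains 14 terminal taxa: Alnus_elegans, Ambystoma_brevicauda, Ateles_borealis, Callithrix_brevicauda, Colobus_giganteus, Danio_sapiens, Enhydra_elegans, Meleagris_minor, Nyctereutes_palustris, Picea_nanus, Pinus_sylvestris, Pseudotsuga_gracilis, Staphylococcus_longipes, Vespa_viridis.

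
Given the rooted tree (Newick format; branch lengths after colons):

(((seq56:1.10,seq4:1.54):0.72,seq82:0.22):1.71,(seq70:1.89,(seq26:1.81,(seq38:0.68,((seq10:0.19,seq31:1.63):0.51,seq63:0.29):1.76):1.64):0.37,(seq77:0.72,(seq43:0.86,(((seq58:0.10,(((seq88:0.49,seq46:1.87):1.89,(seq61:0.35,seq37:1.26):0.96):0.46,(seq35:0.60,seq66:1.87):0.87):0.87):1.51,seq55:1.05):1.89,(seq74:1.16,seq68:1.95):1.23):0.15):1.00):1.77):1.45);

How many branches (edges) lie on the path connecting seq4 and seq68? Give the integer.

The MRCA of seq4 and seq68 is the root of the tree.
From seq4 up to that node: 3 branches. From seq68 up to the same node: 6 branches. Total: 3 + 6 = 9.

9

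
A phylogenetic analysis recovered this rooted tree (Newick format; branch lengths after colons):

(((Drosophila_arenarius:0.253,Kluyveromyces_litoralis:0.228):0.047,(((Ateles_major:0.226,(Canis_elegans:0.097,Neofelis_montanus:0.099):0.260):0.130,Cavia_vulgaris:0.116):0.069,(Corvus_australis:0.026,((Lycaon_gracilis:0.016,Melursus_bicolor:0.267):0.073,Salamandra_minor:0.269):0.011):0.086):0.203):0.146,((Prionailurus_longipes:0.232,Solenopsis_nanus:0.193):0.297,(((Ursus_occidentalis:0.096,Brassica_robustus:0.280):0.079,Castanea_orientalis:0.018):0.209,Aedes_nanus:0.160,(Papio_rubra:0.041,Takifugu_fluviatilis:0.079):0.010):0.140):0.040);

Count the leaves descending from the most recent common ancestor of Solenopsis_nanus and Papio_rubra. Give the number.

The MRCA of Solenopsis_nanus and Papio_rubra is the node subtending ((Prionailurus_longipes,Solenopsis_nanus),(((Ursus_occidentalis,Brassica_robustus),Castanea_orientalis),Aedes_nanus,(Papio_rubra,Takifugu_fluviatilis))).
That clade contains 8 terminal taxa: Aedes_nanus, Brassica_robustus, Castanea_orientalis, Papio_rubra, Prionailurus_longipes, Solenopsis_nanus, Takifugu_fluviatilis, Ursus_occidentalis.

8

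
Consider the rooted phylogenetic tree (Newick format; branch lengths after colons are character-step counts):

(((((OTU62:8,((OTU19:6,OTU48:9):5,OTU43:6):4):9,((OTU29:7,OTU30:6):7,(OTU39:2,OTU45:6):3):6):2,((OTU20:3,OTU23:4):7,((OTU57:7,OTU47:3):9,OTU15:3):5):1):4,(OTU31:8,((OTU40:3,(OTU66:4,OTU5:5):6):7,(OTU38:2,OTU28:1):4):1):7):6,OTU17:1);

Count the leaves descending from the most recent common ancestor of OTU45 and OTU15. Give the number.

13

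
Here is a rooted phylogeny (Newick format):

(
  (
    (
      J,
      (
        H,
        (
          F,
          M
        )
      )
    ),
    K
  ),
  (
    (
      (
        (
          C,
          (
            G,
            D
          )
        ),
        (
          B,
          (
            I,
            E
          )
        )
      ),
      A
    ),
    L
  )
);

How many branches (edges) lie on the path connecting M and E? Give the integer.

11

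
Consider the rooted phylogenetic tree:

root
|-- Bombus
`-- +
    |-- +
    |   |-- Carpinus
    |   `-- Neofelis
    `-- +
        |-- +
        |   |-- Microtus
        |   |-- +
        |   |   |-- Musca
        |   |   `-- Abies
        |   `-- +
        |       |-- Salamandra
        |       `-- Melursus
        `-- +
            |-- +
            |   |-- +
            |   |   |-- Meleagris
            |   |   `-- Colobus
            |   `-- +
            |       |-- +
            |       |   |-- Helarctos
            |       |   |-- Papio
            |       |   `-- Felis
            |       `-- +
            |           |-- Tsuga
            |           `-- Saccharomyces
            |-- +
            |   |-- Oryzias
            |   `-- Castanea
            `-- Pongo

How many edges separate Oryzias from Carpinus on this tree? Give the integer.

The MRCA of Oryzias and Carpinus is the node subtending ((Carpinus,Neofelis),((Microtus,(Musca,Abies),(Salamandra,Melursus)),(((Meleagris,Colobus),((Helarctos,Papio,Felis),(Tsuga,Saccharomyces))),(Oryzias,Castanea),Pongo))).
From Oryzias up to that node: 4 branches. From Carpinus up to the same node: 2 branches. Total: 4 + 2 = 6.

6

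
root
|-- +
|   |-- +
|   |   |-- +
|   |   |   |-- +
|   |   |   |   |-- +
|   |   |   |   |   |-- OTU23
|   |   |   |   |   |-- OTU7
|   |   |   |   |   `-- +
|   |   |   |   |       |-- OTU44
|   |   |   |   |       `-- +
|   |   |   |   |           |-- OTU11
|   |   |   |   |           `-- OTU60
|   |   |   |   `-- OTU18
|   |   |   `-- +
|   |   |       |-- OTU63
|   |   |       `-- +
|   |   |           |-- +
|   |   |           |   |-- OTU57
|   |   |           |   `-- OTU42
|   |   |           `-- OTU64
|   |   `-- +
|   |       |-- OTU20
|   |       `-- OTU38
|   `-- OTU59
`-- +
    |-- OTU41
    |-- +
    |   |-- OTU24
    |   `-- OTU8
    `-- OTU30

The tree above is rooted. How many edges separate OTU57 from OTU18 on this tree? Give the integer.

6

The MRCA of OTU57 and OTU18 is the node subtending (((OTU23,OTU7,(OTU44,(OTU11,OTU60))),OTU18),(OTU63,((OTU57,OTU42),OTU64))).
From OTU57 up to that node: 4 branches. From OTU18 up to the same node: 2 branches. Total: 4 + 2 = 6.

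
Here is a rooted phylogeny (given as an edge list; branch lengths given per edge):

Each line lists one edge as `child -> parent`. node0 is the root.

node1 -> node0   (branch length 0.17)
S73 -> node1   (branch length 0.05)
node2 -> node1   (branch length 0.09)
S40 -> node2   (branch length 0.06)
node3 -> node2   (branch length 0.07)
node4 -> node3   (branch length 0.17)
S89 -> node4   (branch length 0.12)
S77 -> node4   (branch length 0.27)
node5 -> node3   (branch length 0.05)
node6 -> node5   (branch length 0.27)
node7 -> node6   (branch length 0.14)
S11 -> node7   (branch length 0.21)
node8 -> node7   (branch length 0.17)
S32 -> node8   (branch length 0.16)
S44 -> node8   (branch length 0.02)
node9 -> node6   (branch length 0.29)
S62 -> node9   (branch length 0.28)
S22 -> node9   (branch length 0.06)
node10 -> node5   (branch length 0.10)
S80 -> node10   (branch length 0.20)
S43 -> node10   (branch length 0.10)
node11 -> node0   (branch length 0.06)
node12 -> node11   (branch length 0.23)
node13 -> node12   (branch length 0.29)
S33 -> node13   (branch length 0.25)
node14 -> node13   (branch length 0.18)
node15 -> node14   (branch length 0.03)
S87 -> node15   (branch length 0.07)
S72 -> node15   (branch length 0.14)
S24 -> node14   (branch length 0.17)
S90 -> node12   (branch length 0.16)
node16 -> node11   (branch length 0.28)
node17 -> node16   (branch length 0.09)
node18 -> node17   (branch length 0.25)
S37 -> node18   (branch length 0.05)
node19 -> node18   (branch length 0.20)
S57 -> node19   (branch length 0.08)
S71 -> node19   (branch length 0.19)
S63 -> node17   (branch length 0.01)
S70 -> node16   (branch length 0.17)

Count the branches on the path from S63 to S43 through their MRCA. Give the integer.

The MRCA of S63 and S43 is the root of the tree.
From S63 up to that node: 4 branches. From S43 up to the same node: 6 branches. Total: 4 + 6 = 10.

10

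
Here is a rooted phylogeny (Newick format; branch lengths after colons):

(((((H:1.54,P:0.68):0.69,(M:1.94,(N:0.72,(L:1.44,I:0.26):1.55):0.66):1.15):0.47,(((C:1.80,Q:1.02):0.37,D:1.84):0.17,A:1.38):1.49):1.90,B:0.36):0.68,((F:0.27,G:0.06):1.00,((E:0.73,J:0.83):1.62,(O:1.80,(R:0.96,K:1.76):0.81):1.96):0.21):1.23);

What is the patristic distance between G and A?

The path runs G → … → MRCA → … → A; the MRCA is the root of the tree.
Branch lengths along that path: 0.06 + 1.00 + 1.23 + 0.68 + 1.90 + 1.49 + 1.38 = 7.74.

7.74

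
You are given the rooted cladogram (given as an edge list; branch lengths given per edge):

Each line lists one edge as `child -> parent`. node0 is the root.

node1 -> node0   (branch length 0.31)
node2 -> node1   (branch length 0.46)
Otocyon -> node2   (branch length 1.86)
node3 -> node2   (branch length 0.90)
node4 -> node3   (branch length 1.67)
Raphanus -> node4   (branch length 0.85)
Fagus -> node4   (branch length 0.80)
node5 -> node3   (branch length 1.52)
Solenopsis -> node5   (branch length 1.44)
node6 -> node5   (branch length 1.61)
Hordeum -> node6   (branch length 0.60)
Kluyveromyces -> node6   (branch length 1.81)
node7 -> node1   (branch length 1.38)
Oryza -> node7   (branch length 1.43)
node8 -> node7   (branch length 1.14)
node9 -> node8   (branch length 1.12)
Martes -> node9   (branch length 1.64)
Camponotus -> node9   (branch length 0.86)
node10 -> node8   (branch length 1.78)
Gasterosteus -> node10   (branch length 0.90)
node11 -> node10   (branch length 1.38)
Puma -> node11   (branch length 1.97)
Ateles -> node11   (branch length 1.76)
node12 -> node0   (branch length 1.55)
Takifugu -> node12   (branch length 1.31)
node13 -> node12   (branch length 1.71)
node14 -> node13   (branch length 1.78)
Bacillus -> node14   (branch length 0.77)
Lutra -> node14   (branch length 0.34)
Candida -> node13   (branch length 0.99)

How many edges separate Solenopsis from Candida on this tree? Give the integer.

8

The MRCA of Solenopsis and Candida is the root of the tree.
From Solenopsis up to that node: 5 branches. From Candida up to the same node: 3 branches. Total: 5 + 3 = 8.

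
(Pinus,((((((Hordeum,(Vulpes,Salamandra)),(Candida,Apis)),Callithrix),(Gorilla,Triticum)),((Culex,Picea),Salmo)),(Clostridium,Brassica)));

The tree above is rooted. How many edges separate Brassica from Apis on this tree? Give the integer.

8

The MRCA of Brassica and Apis is the node subtending ((((((Hordeum,(Vulpes,Salamandra)),(Candida,Apis)),Callithrix),(Gorilla,Triticum)),((Culex,Picea),Salmo)),(Clostridium,Brassica)).
From Brassica up to that node: 2 branches. From Apis up to the same node: 6 branches. Total: 2 + 6 = 8.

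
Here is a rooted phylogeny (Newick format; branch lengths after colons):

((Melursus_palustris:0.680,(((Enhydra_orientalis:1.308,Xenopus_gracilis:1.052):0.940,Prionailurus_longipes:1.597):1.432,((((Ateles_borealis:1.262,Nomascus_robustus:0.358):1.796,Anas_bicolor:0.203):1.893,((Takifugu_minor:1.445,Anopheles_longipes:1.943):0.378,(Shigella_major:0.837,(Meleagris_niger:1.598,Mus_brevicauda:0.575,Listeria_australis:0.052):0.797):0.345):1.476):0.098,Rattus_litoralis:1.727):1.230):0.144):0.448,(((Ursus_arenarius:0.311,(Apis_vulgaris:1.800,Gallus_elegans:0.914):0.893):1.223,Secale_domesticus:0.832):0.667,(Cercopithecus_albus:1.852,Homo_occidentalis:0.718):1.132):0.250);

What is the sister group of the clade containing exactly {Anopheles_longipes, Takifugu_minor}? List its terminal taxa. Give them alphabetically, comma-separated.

The clade containing exactly {Anopheles_longipes, Takifugu_minor} attaches to the tree at the node subtending ((Takifugu_minor,Anopheles_longipes),(Shigella_major,(Meleagris_niger,Mus_brevicauda,Listeria_australis))).
The other lineage descending from that same node — the sister group — is (Shigella_major,(Meleagris_niger,Mus_brevicauda,Listeria_australis)); its 4 tips in alphabetical order are the answer.

Listeria_australis, Meleagris_niger, Mus_brevicauda, Shigella_major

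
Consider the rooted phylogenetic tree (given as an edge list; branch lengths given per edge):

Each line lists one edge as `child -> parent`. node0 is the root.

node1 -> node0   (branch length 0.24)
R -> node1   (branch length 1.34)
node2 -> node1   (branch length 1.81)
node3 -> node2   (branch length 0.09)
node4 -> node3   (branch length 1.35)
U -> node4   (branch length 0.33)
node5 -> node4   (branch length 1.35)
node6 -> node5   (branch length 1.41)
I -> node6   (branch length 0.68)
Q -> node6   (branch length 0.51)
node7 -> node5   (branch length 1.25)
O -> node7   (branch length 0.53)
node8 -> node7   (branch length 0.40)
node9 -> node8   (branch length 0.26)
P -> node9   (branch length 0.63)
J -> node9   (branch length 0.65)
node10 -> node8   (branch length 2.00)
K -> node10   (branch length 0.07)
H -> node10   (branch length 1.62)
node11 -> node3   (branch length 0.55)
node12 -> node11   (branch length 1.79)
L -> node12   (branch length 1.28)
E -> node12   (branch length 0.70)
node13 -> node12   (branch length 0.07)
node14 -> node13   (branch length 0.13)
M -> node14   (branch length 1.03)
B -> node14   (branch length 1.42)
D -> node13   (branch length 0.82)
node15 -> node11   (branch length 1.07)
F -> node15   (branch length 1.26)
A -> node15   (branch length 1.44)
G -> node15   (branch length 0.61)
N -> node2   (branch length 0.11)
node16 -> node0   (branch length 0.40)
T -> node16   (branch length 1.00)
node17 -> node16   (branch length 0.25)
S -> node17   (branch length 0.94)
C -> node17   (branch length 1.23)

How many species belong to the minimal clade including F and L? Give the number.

8

The MRCA of F and L is the node subtending ((L,E,((M,B),D)),(F,A,G)).
That clade contains 8 terminal taxa: A, B, D, E, F, G, L, M.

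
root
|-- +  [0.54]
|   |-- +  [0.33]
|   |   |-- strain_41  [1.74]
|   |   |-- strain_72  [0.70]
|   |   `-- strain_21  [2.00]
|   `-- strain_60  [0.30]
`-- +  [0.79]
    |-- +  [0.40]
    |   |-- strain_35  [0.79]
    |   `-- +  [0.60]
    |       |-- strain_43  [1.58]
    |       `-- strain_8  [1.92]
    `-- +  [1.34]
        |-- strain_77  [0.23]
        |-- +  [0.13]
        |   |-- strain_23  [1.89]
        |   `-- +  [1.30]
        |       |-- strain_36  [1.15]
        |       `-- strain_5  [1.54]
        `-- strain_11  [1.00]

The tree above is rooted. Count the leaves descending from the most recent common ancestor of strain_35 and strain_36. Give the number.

8

The MRCA of strain_35 and strain_36 is the node subtending ((strain_35,(strain_43,strain_8)),(strain_77,(strain_23,(strain_36,strain_5)),strain_11)).
That clade contains 8 terminal taxa: strain_11, strain_23, strain_35, strain_36, strain_43, strain_5, strain_77, strain_8.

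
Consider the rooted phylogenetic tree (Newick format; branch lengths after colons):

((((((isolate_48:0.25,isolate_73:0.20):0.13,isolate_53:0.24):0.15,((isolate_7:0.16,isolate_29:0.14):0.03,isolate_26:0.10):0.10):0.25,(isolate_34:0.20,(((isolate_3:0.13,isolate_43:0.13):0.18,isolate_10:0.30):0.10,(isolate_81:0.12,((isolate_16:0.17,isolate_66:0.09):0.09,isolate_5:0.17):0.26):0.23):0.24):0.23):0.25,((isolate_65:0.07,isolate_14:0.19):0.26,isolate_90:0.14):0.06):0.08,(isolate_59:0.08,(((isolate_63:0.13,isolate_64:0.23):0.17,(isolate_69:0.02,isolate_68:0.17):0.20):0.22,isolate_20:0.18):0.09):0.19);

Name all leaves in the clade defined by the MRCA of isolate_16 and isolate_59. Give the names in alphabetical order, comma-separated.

Tracing isolate_16: it sits inside (isolate_16,isolate_66).
Tracing isolate_59: it sits inside (isolate_59,(((isolate_63,isolate_64),(isolate_69,isolate_68)),isolate_20)).
The smallest clade enclosing both is the whole tree (their MRCA is the root), so the answer is all 23 tips in alphabetical order.

isolate_10, isolate_14, isolate_16, isolate_20, isolate_26, isolate_29, isolate_3, isolate_34, isolate_43, isolate_48, isolate_5, isolate_53, isolate_59, isolate_63, isolate_64, isolate_65, isolate_66, isolate_68, isolate_69, isolate_7, isolate_73, isolate_81, isolate_90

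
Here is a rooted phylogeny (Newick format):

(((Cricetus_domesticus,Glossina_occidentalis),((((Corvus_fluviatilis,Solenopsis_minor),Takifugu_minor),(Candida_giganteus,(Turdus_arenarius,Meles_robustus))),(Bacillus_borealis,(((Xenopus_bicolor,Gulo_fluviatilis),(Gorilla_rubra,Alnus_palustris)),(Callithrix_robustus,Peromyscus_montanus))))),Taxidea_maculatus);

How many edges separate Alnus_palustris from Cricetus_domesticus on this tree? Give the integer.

The MRCA of Alnus_palustris and Cricetus_domesticus is the node subtending ((Cricetus_domesticus,Glossina_occidentalis),((((Corvus_fluviatilis,Solenopsis_minor),Takifugu_minor),(Candida_giganteus,(Turdus_arenarius,Meles_robustus))),(Bacillus_borealis,(((Xenopus_bicolor,Gulo_fluviatilis),(Gorilla_rubra,Alnus_palustris)),(Callithrix_robustus,Peromyscus_montanus))))).
From Alnus_palustris up to that node: 6 branches. From Cricetus_domesticus up to the same node: 2 branches. Total: 6 + 2 = 8.

8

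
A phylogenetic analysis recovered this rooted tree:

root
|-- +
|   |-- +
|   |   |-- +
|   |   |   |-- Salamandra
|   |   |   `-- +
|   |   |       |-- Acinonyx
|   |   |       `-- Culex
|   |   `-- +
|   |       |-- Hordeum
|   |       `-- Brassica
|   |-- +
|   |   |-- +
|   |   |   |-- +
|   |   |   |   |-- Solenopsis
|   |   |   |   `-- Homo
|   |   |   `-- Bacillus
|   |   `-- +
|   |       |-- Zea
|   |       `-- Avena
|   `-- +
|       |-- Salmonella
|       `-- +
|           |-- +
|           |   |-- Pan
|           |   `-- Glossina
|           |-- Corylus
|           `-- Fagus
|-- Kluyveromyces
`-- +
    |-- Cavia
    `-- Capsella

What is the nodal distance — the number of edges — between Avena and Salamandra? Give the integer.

6

The MRCA of Avena and Salamandra is the node subtending (((Salamandra,(Acinonyx,Culex)),(Hordeum,Brassica)),(((Solenopsis,Homo),Bacillus),(Zea,Avena)),(Salmonella,((Pan,Glossina),Corylus,Fagus))).
From Avena up to that node: 3 branches. From Salamandra up to the same node: 3 branches. Total: 3 + 3 = 6.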